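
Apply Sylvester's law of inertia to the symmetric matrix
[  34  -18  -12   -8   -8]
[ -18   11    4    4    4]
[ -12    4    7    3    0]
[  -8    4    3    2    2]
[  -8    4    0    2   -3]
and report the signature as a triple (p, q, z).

step 0: pivot 34 → sign +
step 1: pivot 25/17 → sign +
step 2: pivot -1 → sign −
step 3: pivot 3/25 → sign +
step 4: pivot 1 → sign +
signature = (4, 1, 0)

Answer: (4, 1, 0)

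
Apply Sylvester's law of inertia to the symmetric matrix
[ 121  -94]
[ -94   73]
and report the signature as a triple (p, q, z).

step 0: pivot 121 → sign +
step 1: pivot -3/121 → sign −
signature = (1, 1, 0)

Answer: (1, 1, 0)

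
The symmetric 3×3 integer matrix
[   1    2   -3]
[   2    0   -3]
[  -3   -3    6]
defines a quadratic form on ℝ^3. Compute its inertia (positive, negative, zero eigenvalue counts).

step 0: pivot 1 → sign +
step 1: pivot -4 → sign −
step 2: pivot -3/4 → sign −
signature = (1, 2, 0)

Answer: (1, 2, 0)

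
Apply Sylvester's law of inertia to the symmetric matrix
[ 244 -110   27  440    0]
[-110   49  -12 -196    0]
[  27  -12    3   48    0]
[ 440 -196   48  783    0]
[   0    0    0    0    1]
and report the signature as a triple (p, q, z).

Answer: (3, 2, 0)

Derivation:
step 0: pivot 244 → sign +
step 1: pivot -36/61 → sign −
step 2: pivot 1/16 → sign +
step 3: pivot -1 → sign −
step 4: pivot 1 → sign +
signature = (3, 2, 0)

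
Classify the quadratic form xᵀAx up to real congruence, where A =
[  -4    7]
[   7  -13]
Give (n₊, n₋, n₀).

step 0: pivot -4 → sign −
step 1: pivot -3/4 → sign −
signature = (0, 2, 0)

Answer: (0, 2, 0)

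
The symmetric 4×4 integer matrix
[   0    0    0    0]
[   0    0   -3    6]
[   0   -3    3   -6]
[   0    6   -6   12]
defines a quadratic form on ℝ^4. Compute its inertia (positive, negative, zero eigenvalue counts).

step 0: pivot 3 → sign +
step 1: pivot -3 → sign −
step 2: row/col 2 already zero → sign 0
step 3: row/col 3 already zero → sign 0
signature = (1, 1, 2)

Answer: (1, 1, 2)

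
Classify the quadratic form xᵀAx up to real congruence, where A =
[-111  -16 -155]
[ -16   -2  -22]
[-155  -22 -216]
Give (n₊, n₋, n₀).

step 0: pivot -111 → sign −
step 1: pivot 34/111 → sign +
step 2: pivot 1/17 → sign +
signature = (2, 1, 0)

Answer: (2, 1, 0)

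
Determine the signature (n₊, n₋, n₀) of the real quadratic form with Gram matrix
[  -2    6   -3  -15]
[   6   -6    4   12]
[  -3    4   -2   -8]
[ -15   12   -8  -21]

step 0: pivot -2 → sign −
step 1: pivot 12 → sign +
step 2: pivot 5/12 → sign +
step 3: pivot -3/5 → sign −
signature = (2, 2, 0)

Answer: (2, 2, 0)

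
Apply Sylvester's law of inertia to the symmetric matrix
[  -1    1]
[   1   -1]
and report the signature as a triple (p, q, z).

step 0: pivot -1 → sign −
step 1: row/col 1 already zero → sign 0
signature = (0, 1, 1)

Answer: (0, 1, 1)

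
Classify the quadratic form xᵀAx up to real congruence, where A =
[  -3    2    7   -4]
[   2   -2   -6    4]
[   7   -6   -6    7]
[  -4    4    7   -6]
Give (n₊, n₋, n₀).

step 0: pivot -3 → sign −
step 1: pivot -2/3 → sign −
step 2: pivot 13 → sign +
step 3: pivot 1/13 → sign +
signature = (2, 2, 0)

Answer: (2, 2, 0)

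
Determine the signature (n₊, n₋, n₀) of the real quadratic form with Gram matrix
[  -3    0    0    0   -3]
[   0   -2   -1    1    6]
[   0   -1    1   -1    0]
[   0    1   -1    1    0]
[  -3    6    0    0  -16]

step 0: pivot -3 → sign −
step 1: pivot -2 → sign −
step 2: pivot 3/2 → sign +
step 3: pivot -1 → sign −
step 4: row/col 4 already zero → sign 0
signature = (1, 3, 1)

Answer: (1, 3, 1)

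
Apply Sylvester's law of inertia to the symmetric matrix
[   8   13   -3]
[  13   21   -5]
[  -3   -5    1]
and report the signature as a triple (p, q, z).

step 0: pivot 8 → sign +
step 1: pivot -1/8 → sign −
step 2: row/col 2 already zero → sign 0
signature = (1, 1, 1)

Answer: (1, 1, 1)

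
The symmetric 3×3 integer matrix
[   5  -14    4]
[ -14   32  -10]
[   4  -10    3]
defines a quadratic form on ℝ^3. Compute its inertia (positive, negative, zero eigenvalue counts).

Answer: (1, 1, 1)

Derivation:
step 0: pivot 5 → sign +
step 1: pivot -36/5 → sign −
step 2: row/col 2 already zero → sign 0
signature = (1, 1, 1)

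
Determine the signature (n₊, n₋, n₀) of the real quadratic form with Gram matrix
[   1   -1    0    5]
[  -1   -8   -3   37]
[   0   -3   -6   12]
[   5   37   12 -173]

Answer: (1, 3, 0)

Derivation:
step 0: pivot 1 → sign +
step 1: pivot -9 → sign −
step 2: pivot -5 → sign −
step 3: pivot -6/5 → sign −
signature = (1, 3, 0)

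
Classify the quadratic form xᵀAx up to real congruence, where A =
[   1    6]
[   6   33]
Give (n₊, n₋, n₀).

Answer: (1, 1, 0)

Derivation:
step 0: pivot 1 → sign +
step 1: pivot -3 → sign −
signature = (1, 1, 0)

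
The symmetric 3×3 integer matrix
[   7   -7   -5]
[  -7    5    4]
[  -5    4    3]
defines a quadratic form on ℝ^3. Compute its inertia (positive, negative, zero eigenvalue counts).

Answer: (1, 2, 0)

Derivation:
step 0: pivot 7 → sign +
step 1: pivot -2 → sign −
step 2: pivot -1/14 → sign −
signature = (1, 2, 0)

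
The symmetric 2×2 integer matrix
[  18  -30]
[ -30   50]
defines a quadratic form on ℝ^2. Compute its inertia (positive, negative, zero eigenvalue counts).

step 0: pivot 18 → sign +
step 1: row/col 1 already zero → sign 0
signature = (1, 0, 1)

Answer: (1, 0, 1)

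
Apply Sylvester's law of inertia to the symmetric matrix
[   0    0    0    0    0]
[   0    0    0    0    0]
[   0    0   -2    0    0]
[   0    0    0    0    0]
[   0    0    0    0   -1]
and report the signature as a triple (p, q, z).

step 0: pivot -2 → sign −
step 1: pivot -1 → sign −
step 2: row/col 2 already zero → sign 0
step 3: row/col 3 already zero → sign 0
step 4: row/col 4 already zero → sign 0
signature = (0, 2, 3)

Answer: (0, 2, 3)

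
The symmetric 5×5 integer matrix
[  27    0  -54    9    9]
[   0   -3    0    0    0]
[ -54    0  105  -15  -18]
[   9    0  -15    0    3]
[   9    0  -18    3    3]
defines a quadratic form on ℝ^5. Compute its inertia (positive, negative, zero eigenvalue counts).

Answer: (1, 2, 2)

Derivation:
step 0: pivot 27 → sign +
step 1: pivot -3 → sign −
step 2: pivot -3 → sign −
step 3: row/col 3 already zero → sign 0
step 4: row/col 4 already zero → sign 0
signature = (1, 2, 2)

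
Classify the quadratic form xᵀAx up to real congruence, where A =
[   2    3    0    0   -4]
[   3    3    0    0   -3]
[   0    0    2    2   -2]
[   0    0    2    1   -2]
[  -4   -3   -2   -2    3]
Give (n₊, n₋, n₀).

Answer: (2, 3, 0)

Derivation:
step 0: pivot 2 → sign +
step 1: pivot -3/2 → sign −
step 2: pivot 2 → sign +
step 3: pivot -1 → sign −
step 4: pivot -1 → sign −
signature = (2, 3, 0)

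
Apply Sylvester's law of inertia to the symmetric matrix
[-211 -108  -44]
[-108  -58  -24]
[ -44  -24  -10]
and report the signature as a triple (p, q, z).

step 0: pivot -211 → sign −
step 1: pivot -574/211 → sign −
step 2: pivot -6/287 → sign −
signature = (0, 3, 0)

Answer: (0, 3, 0)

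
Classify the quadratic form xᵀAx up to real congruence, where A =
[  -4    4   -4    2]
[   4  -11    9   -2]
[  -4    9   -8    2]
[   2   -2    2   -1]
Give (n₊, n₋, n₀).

Answer: (0, 3, 1)

Derivation:
step 0: pivot -4 → sign −
step 1: pivot -7 → sign −
step 2: pivot -3/7 → sign −
step 3: row/col 3 already zero → sign 0
signature = (0, 3, 1)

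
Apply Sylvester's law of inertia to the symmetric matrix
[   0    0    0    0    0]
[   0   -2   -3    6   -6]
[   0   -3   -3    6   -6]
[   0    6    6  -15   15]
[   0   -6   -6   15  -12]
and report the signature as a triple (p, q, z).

Answer: (2, 2, 1)

Derivation:
step 0: pivot -2 → sign −
step 1: pivot 3/2 → sign +
step 2: pivot -3 → sign −
step 3: pivot 3 → sign +
step 4: row/col 4 already zero → sign 0
signature = (2, 2, 1)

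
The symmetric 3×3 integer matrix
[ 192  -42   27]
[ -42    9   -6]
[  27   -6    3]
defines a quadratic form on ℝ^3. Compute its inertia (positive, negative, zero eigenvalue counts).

Answer: (1, 2, 0)

Derivation:
step 0: pivot 192 → sign +
step 1: pivot -3/16 → sign −
step 2: pivot -3/4 → sign −
signature = (1, 2, 0)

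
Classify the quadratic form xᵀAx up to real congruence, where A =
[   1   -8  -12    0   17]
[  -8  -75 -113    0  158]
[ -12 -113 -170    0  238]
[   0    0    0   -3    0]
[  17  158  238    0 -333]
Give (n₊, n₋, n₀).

Answer: (2, 3, 0)

Derivation:
step 0: pivot 1 → sign +
step 1: pivot -139 → sign −
step 2: pivot 35/139 → sign +
step 3: pivot -3 → sign −
step 4: pivot -6/35 → sign −
signature = (2, 3, 0)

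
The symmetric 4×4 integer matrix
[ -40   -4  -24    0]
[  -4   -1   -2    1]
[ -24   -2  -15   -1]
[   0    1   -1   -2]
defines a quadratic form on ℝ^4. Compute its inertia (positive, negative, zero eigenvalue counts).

step 0: pivot -40 → sign −
step 1: pivot -3/5 → sign −
step 2: pivot -1/3 → sign −
step 3: row/col 3 already zero → sign 0
signature = (0, 3, 1)

Answer: (0, 3, 1)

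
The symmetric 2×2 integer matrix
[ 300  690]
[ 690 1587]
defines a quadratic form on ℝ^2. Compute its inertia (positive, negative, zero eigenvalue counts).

step 0: pivot 300 → sign +
step 1: row/col 1 already zero → sign 0
signature = (1, 0, 1)

Answer: (1, 0, 1)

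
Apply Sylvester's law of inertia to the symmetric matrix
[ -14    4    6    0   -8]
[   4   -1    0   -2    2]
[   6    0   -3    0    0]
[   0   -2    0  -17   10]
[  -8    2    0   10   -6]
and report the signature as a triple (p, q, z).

Answer: (2, 3, 0)

Derivation:
step 0: pivot -14 → sign −
step 1: pivot 1/7 → sign +
step 2: pivot -21 → sign −
step 3: pivot -123/7 → sign −
step 4: pivot 2/41 → sign +
signature = (2, 3, 0)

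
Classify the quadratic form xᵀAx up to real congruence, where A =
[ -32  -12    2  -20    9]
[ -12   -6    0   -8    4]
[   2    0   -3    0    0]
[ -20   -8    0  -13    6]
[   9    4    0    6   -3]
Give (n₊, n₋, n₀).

step 0: pivot -32 → sign −
step 1: pivot -3/2 → sign −
step 2: pivot -5/2 → sign −
step 3: pivot 1/15 → sign +
step 4: pivot -1/4 → sign −
signature = (1, 4, 0)

Answer: (1, 4, 0)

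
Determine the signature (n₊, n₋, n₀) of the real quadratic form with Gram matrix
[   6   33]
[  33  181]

Answer: (1, 1, 0)

Derivation:
step 0: pivot 6 → sign +
step 1: pivot -1/2 → sign −
signature = (1, 1, 0)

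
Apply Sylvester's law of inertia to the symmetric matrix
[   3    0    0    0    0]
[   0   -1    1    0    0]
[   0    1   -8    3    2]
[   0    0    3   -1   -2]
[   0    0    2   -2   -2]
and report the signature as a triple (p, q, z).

Answer: (2, 3, 0)

Derivation:
step 0: pivot 3 → sign +
step 1: pivot -1 → sign −
step 2: pivot -7 → sign −
step 3: pivot 2/7 → sign +
step 4: pivot -6 → sign −
signature = (2, 3, 0)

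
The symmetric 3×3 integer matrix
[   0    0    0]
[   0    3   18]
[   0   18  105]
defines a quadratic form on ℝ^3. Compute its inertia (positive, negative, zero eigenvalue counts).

Answer: (1, 1, 1)

Derivation:
step 0: pivot 3 → sign +
step 1: pivot -3 → sign −
step 2: row/col 2 already zero → sign 0
signature = (1, 1, 1)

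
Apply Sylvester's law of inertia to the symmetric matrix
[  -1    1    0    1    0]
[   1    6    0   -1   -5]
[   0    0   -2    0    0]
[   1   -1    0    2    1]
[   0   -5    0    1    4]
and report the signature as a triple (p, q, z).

step 0: pivot -1 → sign −
step 1: pivot 7 → sign +
step 2: pivot -2 → sign −
step 3: pivot 3 → sign +
step 4: pivot 2/21 → sign +
signature = (3, 2, 0)

Answer: (3, 2, 0)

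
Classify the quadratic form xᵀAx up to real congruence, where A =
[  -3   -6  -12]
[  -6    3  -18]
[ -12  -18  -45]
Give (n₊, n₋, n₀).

step 0: pivot -3 → sign −
step 1: pivot 15 → sign +
step 2: pivot 3/5 → sign +
signature = (2, 1, 0)

Answer: (2, 1, 0)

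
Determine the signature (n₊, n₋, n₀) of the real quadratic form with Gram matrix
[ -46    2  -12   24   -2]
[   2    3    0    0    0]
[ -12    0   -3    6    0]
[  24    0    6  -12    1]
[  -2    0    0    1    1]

step 0: pivot -46 → sign −
step 1: pivot 71/23 → sign +
step 2: pivot 3/71 → sign +
step 3: pivot -5 → sign −
step 4: pivot 1/5 → sign +
signature = (3, 2, 0)

Answer: (3, 2, 0)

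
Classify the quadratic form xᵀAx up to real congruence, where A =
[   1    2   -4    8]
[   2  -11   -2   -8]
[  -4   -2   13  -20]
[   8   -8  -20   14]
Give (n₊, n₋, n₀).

step 0: pivot 1 → sign +
step 1: pivot -15 → sign −
step 2: pivot -3/5 → sign −
step 3: pivot -2 → sign −
signature = (1, 3, 0)

Answer: (1, 3, 0)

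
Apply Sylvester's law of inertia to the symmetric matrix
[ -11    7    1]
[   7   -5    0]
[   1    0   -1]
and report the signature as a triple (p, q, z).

Answer: (0, 3, 0)

Derivation:
step 0: pivot -11 → sign −
step 1: pivot -6/11 → sign −
step 2: pivot -1/6 → sign −
signature = (0, 3, 0)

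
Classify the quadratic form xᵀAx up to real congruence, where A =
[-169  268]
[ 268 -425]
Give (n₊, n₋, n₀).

Answer: (0, 2, 0)

Derivation:
step 0: pivot -169 → sign −
step 1: pivot -1/169 → sign −
signature = (0, 2, 0)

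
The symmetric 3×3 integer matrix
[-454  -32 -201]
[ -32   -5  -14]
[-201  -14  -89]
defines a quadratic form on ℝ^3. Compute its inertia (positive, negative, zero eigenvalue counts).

step 0: pivot -454 → sign −
step 1: pivot -623/227 → sign −
step 2: pivot -1/1246 → sign −
signature = (0, 3, 0)

Answer: (0, 3, 0)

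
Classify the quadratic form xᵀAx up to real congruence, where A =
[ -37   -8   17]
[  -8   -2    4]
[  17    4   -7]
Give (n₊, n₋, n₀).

step 0: pivot -37 → sign −
step 1: pivot -10/37 → sign −
step 2: pivot 6/5 → sign +
signature = (1, 2, 0)

Answer: (1, 2, 0)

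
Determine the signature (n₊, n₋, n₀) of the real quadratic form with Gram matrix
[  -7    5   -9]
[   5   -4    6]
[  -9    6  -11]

Answer: (1, 2, 0)

Derivation:
step 0: pivot -7 → sign −
step 1: pivot -3/7 → sign −
step 2: pivot 1 → sign +
signature = (1, 2, 0)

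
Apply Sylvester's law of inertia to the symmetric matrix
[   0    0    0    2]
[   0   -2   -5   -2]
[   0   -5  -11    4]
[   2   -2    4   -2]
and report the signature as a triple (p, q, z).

step 0: pivot -2 → sign −
step 1: pivot 3/2 → sign +
step 2: pivot -54 → sign −
step 3: pivot 2/27 → sign +
signature = (2, 2, 0)

Answer: (2, 2, 0)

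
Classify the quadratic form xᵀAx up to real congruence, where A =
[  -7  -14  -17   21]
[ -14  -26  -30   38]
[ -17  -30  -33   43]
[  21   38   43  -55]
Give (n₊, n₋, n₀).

step 0: pivot -7 → sign −
step 1: pivot 2 → sign +
step 2: pivot 2/7 → sign +
step 3: row/col 3 already zero → sign 0
signature = (2, 1, 1)

Answer: (2, 1, 1)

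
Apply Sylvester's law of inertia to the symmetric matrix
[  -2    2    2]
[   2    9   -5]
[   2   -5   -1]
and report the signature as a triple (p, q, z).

Answer: (2, 1, 0)

Derivation:
step 0: pivot -2 → sign −
step 1: pivot 11 → sign +
step 2: pivot 2/11 → sign +
signature = (2, 1, 0)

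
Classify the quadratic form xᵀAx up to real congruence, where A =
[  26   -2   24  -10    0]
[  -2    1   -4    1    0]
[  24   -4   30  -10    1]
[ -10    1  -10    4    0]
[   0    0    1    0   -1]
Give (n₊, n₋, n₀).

Answer: (4, 1, 0)

Derivation:
step 0: pivot 26 → sign +
step 1: pivot 11/13 → sign +
step 2: pivot 26/11 → sign +
step 3: pivot 1/13 → sign +
step 4: pivot -3/2 → sign −
signature = (4, 1, 0)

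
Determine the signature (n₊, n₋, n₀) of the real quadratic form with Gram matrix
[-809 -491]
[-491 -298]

Answer: (0, 2, 0)

Derivation:
step 0: pivot -809 → sign −
step 1: pivot -1/809 → sign −
signature = (0, 2, 0)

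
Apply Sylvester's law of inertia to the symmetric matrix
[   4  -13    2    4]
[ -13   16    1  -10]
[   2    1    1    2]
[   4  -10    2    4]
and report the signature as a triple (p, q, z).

step 0: pivot 4 → sign +
step 1: pivot -105/4 → sign −
step 2: pivot 15/7 → sign +
step 3: row/col 3 already zero → sign 0
signature = (2, 1, 1)

Answer: (2, 1, 1)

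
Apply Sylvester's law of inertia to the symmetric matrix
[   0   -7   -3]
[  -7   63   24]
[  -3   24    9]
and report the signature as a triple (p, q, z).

Answer: (1, 1, 1)

Derivation:
step 0: pivot 63 → sign +
step 1: pivot -7/9 → sign −
step 2: row/col 2 already zero → sign 0
signature = (1, 1, 1)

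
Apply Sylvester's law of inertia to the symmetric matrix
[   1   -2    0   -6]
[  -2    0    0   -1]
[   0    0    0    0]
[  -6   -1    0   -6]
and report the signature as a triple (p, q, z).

step 0: pivot 1 → sign +
step 1: pivot -4 → sign −
step 2: pivot 1/4 → sign +
step 3: row/col 3 already zero → sign 0
signature = (2, 1, 1)

Answer: (2, 1, 1)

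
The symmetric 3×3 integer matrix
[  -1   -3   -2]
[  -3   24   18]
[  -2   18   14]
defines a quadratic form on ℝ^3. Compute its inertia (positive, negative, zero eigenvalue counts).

step 0: pivot -1 → sign −
step 1: pivot 33 → sign +
step 2: pivot 6/11 → sign +
signature = (2, 1, 0)

Answer: (2, 1, 0)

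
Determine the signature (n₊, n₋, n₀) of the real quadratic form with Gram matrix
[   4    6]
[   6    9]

step 0: pivot 4 → sign +
step 1: row/col 1 already zero → sign 0
signature = (1, 0, 1)

Answer: (1, 0, 1)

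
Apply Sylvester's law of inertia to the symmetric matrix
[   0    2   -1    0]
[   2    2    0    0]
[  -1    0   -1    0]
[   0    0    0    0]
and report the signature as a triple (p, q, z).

step 0: pivot 2 → sign +
step 1: pivot -2 → sign −
step 2: pivot -1/2 → sign −
step 3: row/col 3 already zero → sign 0
signature = (1, 2, 1)

Answer: (1, 2, 1)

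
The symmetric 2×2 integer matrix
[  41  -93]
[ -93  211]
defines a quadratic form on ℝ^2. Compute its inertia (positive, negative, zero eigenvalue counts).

Answer: (2, 0, 0)

Derivation:
step 0: pivot 41 → sign +
step 1: pivot 2/41 → sign +
signature = (2, 0, 0)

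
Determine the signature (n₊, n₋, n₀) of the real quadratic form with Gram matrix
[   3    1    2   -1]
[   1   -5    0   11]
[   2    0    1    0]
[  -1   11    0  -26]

Answer: (1, 2, 1)

Derivation:
step 0: pivot 3 → sign +
step 1: pivot -16/3 → sign −
step 2: pivot -1/4 → sign −
step 3: row/col 3 already zero → sign 0
signature = (1, 2, 1)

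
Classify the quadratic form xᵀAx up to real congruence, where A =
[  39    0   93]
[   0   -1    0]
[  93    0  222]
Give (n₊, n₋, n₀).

step 0: pivot 39 → sign +
step 1: pivot -1 → sign −
step 2: pivot 3/13 → sign +
signature = (2, 1, 0)

Answer: (2, 1, 0)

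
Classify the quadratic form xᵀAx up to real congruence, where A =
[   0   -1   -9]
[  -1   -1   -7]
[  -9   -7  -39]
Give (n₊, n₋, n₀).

step 0: pivot -1 → sign −
step 1: pivot 1 → sign +
step 2: pivot 6 → sign +
signature = (2, 1, 0)

Answer: (2, 1, 0)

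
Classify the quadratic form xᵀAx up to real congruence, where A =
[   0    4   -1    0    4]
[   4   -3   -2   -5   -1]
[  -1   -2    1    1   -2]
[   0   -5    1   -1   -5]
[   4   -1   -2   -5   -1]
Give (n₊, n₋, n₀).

step 0: pivot -3 → sign −
step 1: pivot 16/3 → sign +
step 2: pivot -3/16 → sign −
step 3: pivot -2/3 → sign −
step 4: row/col 4 already zero → sign 0
signature = (1, 3, 1)

Answer: (1, 3, 1)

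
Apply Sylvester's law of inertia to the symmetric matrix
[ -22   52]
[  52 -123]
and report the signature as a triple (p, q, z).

Answer: (0, 2, 0)

Derivation:
step 0: pivot -22 → sign −
step 1: pivot -1/11 → sign −
signature = (0, 2, 0)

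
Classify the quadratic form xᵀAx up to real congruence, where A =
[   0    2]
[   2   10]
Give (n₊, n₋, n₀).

step 0: pivot 10 → sign +
step 1: pivot -2/5 → sign −
signature = (1, 1, 0)

Answer: (1, 1, 0)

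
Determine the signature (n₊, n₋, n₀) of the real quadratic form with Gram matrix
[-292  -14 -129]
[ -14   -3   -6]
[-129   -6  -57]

Answer: (1, 2, 0)

Derivation:
step 0: pivot -292 → sign −
step 1: pivot -170/73 → sign −
step 2: pivot 3/680 → sign +
signature = (1, 2, 0)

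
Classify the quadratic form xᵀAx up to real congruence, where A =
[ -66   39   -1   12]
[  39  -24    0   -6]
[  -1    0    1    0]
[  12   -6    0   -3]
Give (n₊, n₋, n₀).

Answer: (1, 3, 0)

Derivation:
step 0: pivot -66 → sign −
step 1: pivot -21/22 → sign −
step 2: pivot 29/21 → sign +
step 3: pivot -3/29 → sign −
signature = (1, 3, 0)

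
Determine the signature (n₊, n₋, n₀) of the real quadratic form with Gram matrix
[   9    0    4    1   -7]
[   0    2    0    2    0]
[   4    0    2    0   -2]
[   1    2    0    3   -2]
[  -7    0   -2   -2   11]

Answer: (4, 1, 0)

Derivation:
step 0: pivot 9 → sign +
step 1: pivot 2 → sign +
step 2: pivot 2/9 → sign +
step 3: pivot 2 → sign +
step 4: pivot -1/2 → sign −
signature = (4, 1, 0)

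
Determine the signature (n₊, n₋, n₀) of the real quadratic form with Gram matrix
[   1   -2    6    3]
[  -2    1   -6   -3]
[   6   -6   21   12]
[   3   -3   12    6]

step 0: pivot 1 → sign +
step 1: pivot -3 → sign −
step 2: pivot -3 → sign −
step 3: row/col 3 already zero → sign 0
signature = (1, 2, 1)

Answer: (1, 2, 1)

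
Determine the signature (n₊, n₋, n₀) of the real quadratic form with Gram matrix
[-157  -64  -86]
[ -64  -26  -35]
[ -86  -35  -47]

Answer: (2, 1, 0)

Derivation:
step 0: pivot -157 → sign −
step 1: pivot 14/157 → sign +
step 2: pivot 1/14 → sign +
signature = (2, 1, 0)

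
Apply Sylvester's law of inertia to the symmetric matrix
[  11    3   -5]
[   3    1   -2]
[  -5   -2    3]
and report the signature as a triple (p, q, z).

Answer: (2, 1, 0)

Derivation:
step 0: pivot 11 → sign +
step 1: pivot 2/11 → sign +
step 2: pivot -3/2 → sign −
signature = (2, 1, 0)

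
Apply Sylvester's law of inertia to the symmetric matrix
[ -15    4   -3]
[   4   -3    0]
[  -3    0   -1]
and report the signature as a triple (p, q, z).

step 0: pivot -15 → sign −
step 1: pivot -29/15 → sign −
step 2: pivot -2/29 → sign −
signature = (0, 3, 0)

Answer: (0, 3, 0)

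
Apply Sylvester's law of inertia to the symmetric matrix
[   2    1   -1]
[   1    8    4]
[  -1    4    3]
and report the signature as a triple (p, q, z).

Answer: (2, 1, 0)

Derivation:
step 0: pivot 2 → sign +
step 1: pivot 15/2 → sign +
step 2: pivot -1/5 → sign −
signature = (2, 1, 0)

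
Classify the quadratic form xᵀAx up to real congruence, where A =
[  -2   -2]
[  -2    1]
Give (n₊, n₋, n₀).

Answer: (1, 1, 0)

Derivation:
step 0: pivot -2 → sign −
step 1: pivot 3 → sign +
signature = (1, 1, 0)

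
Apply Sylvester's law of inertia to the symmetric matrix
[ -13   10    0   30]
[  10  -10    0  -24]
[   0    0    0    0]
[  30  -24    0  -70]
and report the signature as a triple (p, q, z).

step 0: pivot -13 → sign −
step 1: pivot -30/13 → sign −
step 2: pivot -2/5 → sign −
step 3: row/col 3 already zero → sign 0
signature = (0, 3, 1)

Answer: (0, 3, 1)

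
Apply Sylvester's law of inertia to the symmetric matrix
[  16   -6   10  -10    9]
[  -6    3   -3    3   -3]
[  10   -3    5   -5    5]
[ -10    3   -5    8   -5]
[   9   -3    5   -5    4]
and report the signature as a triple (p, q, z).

Answer: (3, 2, 0)

Derivation:
step 0: pivot 16 → sign +
step 1: pivot 3/4 → sign +
step 2: pivot -2 → sign −
step 3: pivot 3 → sign +
step 4: pivot -3/4 → sign −
signature = (3, 2, 0)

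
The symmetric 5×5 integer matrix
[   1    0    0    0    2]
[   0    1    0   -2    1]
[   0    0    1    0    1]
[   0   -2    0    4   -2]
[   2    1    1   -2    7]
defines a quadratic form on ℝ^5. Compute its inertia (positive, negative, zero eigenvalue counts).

step 0: pivot 1 → sign +
step 1: pivot 1 → sign +
step 2: pivot 1 → sign +
step 3: pivot 1 → sign +
step 4: row/col 4 already zero → sign 0
signature = (4, 0, 1)

Answer: (4, 0, 1)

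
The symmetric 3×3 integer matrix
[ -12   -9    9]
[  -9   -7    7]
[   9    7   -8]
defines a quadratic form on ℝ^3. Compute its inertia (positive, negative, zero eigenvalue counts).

Answer: (0, 3, 0)

Derivation:
step 0: pivot -12 → sign −
step 1: pivot -1/4 → sign −
step 2: pivot -1 → sign −
signature = (0, 3, 0)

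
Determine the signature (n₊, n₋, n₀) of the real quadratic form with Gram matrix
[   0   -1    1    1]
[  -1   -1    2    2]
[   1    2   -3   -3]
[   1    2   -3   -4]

Answer: (1, 2, 1)

Derivation:
step 0: pivot -1 → sign −
step 1: pivot 1 → sign +
step 2: pivot -1 → sign −
step 3: row/col 3 already zero → sign 0
signature = (1, 2, 1)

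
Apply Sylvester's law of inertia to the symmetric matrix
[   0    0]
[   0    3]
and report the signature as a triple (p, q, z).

Answer: (1, 0, 1)

Derivation:
step 0: pivot 3 → sign +
step 1: row/col 1 already zero → sign 0
signature = (1, 0, 1)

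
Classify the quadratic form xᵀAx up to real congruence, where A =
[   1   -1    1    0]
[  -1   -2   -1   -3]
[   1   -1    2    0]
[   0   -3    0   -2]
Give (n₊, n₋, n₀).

Answer: (3, 1, 0)

Derivation:
step 0: pivot 1 → sign +
step 1: pivot -3 → sign −
step 2: pivot 1 → sign +
step 3: pivot 1 → sign +
signature = (3, 1, 0)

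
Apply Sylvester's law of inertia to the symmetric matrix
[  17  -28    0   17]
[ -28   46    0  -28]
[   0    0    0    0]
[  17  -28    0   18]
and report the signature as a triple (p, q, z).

step 0: pivot 17 → sign +
step 1: pivot -2/17 → sign −
step 2: pivot 1 → sign +
step 3: row/col 3 already zero → sign 0
signature = (2, 1, 1)

Answer: (2, 1, 1)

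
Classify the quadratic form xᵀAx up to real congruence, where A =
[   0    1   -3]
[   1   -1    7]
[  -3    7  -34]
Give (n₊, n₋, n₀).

Answer: (1, 2, 0)

Derivation:
step 0: pivot -1 → sign −
step 1: pivot 1 → sign +
step 2: pivot -1 → sign −
signature = (1, 2, 0)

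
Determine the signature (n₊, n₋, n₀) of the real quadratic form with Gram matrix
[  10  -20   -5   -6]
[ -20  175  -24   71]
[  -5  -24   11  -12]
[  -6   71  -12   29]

step 0: pivot 10 → sign +
step 1: pivot 135 → sign +
step 2: pivot -17/270 → sign −
step 3: pivot -6/85 → sign −
signature = (2, 2, 0)

Answer: (2, 2, 0)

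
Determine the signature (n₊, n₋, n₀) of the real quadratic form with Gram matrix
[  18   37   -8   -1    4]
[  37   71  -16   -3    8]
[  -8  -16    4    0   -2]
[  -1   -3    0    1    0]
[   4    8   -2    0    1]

Answer: (3, 1, 1)

Derivation:
step 0: pivot 18 → sign +
step 1: pivot -91/18 → sign −
step 2: pivot 44/91 → sign +
step 3: pivot 6/11 → sign +
step 4: row/col 4 already zero → sign 0
signature = (3, 1, 1)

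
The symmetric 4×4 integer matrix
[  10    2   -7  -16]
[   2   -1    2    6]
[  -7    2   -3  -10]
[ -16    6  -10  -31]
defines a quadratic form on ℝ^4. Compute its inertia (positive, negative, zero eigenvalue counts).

step 0: pivot 10 → sign +
step 1: pivot -7/5 → sign −
step 2: pivot 5/14 → sign +
step 3: pivot 1/5 → sign +
signature = (3, 1, 0)

Answer: (3, 1, 0)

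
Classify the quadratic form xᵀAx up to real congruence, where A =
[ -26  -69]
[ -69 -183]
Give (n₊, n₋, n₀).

Answer: (1, 1, 0)

Derivation:
step 0: pivot -26 → sign −
step 1: pivot 3/26 → sign +
signature = (1, 1, 0)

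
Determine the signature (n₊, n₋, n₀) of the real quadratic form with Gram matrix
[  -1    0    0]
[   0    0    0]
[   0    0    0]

Answer: (0, 1, 2)

Derivation:
step 0: pivot -1 → sign −
step 1: row/col 1 already zero → sign 0
step 2: row/col 2 already zero → sign 0
signature = (0, 1, 2)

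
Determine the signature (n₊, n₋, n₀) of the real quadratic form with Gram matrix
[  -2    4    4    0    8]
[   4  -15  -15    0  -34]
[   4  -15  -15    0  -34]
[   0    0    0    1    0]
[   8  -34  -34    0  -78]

step 0: pivot -2 → sign −
step 1: pivot -7 → sign −
step 2: pivot 1 → sign +
step 3: pivot 2/7 → sign +
step 4: row/col 4 already zero → sign 0
signature = (2, 2, 1)

Answer: (2, 2, 1)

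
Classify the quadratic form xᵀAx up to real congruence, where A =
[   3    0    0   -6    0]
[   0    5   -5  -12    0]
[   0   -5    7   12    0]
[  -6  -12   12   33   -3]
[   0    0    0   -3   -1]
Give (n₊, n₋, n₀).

Answer: (4, 1, 0)

Derivation:
step 0: pivot 3 → sign +
step 1: pivot 5 → sign +
step 2: pivot 2 → sign +
step 3: pivot -39/5 → sign −
step 4: pivot 2/13 → sign +
signature = (4, 1, 0)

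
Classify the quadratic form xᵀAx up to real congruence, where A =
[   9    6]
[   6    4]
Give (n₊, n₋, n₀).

step 0: pivot 9 → sign +
step 1: row/col 1 already zero → sign 0
signature = (1, 0, 1)

Answer: (1, 0, 1)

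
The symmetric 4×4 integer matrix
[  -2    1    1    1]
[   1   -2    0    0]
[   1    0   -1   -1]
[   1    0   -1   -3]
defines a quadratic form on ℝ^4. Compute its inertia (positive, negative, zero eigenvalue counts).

Answer: (0, 4, 0)

Derivation:
step 0: pivot -2 → sign −
step 1: pivot -3/2 → sign −
step 2: pivot -1/3 → sign −
step 3: pivot -2 → sign −
signature = (0, 4, 0)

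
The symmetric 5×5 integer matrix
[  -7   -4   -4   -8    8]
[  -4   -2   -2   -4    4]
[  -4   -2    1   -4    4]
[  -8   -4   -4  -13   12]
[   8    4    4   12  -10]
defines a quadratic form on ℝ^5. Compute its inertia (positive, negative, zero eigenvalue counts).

step 0: pivot -7 → sign −
step 1: pivot 2/7 → sign +
step 2: pivot 3 → sign +
step 3: pivot -5 → sign −
step 4: pivot 6/5 → sign +
signature = (3, 2, 0)

Answer: (3, 2, 0)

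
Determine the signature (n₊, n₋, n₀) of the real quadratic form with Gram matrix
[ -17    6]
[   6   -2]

step 0: pivot -17 → sign −
step 1: pivot 2/17 → sign +
signature = (1, 1, 0)

Answer: (1, 1, 0)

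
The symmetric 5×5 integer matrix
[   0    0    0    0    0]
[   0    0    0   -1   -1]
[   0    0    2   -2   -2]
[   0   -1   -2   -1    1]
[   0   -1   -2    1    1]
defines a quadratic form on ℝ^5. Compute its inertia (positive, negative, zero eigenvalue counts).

Answer: (2, 2, 1)

Derivation:
step 0: pivot 2 → sign +
step 1: pivot -3 → sign −
step 2: pivot 1/3 → sign +
step 3: pivot -2 → sign −
step 4: row/col 4 already zero → sign 0
signature = (2, 2, 1)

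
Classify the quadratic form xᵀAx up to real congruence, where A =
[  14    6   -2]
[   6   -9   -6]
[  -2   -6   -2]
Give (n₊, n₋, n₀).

Answer: (1, 1, 1)

Derivation:
step 0: pivot 14 → sign +
step 1: pivot -81/7 → sign −
step 2: row/col 2 already zero → sign 0
signature = (1, 1, 1)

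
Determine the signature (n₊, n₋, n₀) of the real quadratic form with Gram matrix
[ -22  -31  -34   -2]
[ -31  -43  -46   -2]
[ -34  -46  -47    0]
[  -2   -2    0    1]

step 0: pivot -22 → sign −
step 1: pivot 15/22 → sign +
step 2: pivot 1/5 → sign +
step 3: pivot -3 → sign −
signature = (2, 2, 0)

Answer: (2, 2, 0)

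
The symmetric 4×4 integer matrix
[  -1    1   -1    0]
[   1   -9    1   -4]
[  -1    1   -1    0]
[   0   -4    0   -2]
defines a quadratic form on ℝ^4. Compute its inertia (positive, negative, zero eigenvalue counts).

Answer: (0, 2, 2)

Derivation:
step 0: pivot -1 → sign −
step 1: pivot -8 → sign −
step 2: row/col 2 already zero → sign 0
step 3: row/col 3 already zero → sign 0
signature = (0, 2, 2)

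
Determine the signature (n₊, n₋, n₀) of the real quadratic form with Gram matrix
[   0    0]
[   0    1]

step 0: pivot 1 → sign +
step 1: row/col 1 already zero → sign 0
signature = (1, 0, 1)

Answer: (1, 0, 1)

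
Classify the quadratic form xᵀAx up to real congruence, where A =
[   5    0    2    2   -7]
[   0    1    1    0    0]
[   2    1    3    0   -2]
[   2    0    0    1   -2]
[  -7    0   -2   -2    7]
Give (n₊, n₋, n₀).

Answer: (4, 1, 0)

Derivation:
step 0: pivot 5 → sign +
step 1: pivot 1 → sign +
step 2: pivot 6/5 → sign +
step 3: pivot -1/3 → sign −
step 4: pivot 2 → sign +
signature = (4, 1, 0)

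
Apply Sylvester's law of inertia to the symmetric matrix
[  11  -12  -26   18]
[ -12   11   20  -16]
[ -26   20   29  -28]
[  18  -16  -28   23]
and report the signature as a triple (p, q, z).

Answer: (2, 2, 0)

Derivation:
step 0: pivot 11 → sign +
step 1: pivot -23/11 → sign −
step 2: pivot 1 → sign +
step 3: pivot -3/23 → sign −
signature = (2, 2, 0)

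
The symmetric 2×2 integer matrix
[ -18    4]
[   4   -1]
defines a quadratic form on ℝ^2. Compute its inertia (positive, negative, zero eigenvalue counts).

Answer: (0, 2, 0)

Derivation:
step 0: pivot -18 → sign −
step 1: pivot -1/9 → sign −
signature = (0, 2, 0)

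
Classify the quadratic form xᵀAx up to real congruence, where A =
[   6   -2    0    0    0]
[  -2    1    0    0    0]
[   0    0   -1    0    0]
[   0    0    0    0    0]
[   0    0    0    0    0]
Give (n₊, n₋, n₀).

step 0: pivot 6 → sign +
step 1: pivot 1/3 → sign +
step 2: pivot -1 → sign −
step 3: row/col 3 already zero → sign 0
step 4: row/col 4 already zero → sign 0
signature = (2, 1, 2)

Answer: (2, 1, 2)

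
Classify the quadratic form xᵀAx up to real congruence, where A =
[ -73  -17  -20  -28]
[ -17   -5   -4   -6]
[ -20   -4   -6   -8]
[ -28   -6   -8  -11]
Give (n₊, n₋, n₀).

step 0: pivot -73 → sign −
step 1: pivot -76/73 → sign −
step 2: pivot -2/19 → sign −
step 3: row/col 3 already zero → sign 0
signature = (0, 3, 1)

Answer: (0, 3, 1)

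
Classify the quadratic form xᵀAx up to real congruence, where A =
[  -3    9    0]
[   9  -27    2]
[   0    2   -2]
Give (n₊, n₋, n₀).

step 0: pivot -3 → sign −
step 1: pivot -2 → sign −
step 2: pivot 2 → sign +
signature = (1, 2, 0)

Answer: (1, 2, 0)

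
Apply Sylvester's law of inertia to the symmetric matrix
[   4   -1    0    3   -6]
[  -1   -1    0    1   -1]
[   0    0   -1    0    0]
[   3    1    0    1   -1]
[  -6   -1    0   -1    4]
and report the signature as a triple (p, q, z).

step 0: pivot 4 → sign +
step 1: pivot -5/4 → sign −
step 2: pivot -1 → sign −
step 3: pivot 6/5 → sign +
step 4: row/col 4 already zero → sign 0
signature = (2, 2, 1)

Answer: (2, 2, 1)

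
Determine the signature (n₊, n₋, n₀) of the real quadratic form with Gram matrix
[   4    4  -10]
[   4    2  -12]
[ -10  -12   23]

Answer: (1, 1, 1)

Derivation:
step 0: pivot 4 → sign +
step 1: pivot -2 → sign −
step 2: row/col 2 already zero → sign 0
signature = (1, 1, 1)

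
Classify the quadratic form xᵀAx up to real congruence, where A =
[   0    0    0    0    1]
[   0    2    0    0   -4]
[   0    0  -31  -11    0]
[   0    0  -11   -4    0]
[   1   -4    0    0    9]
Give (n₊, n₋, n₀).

Answer: (2, 3, 0)

Derivation:
step 0: pivot 2 → sign +
step 1: pivot -31 → sign −
step 2: pivot -3/31 → sign −
step 3: pivot 1 → sign +
step 4: pivot -1 → sign −
signature = (2, 3, 0)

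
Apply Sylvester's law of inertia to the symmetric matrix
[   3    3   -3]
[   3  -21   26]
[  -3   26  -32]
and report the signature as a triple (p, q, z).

step 0: pivot 3 → sign +
step 1: pivot -24 → sign −
step 2: pivot 1/24 → sign +
signature = (2, 1, 0)

Answer: (2, 1, 0)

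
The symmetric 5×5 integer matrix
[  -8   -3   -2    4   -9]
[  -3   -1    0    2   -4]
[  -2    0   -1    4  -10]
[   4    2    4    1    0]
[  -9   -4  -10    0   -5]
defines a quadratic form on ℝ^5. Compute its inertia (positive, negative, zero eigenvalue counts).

step 0: pivot -8 → sign −
step 1: pivot 1/8 → sign +
step 2: pivot -5 → sign −
step 3: pivot 1 → sign +
step 4: pivot 6/5 → sign +
signature = (3, 2, 0)

Answer: (3, 2, 0)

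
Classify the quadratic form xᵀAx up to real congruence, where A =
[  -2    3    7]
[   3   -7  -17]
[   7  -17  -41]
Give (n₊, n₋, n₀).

step 0: pivot -2 → sign −
step 1: pivot -5/2 → sign −
step 2: pivot 2/5 → sign +
signature = (1, 2, 0)

Answer: (1, 2, 0)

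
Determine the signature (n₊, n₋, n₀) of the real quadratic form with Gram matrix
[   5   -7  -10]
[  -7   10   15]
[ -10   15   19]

Answer: (2, 1, 0)

Derivation:
step 0: pivot 5 → sign +
step 1: pivot 1/5 → sign +
step 2: pivot -6 → sign −
signature = (2, 1, 0)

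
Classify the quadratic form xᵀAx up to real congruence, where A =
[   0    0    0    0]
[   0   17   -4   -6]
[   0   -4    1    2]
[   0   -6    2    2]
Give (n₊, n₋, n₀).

Answer: (2, 1, 1)

Derivation:
step 0: pivot 17 → sign +
step 1: pivot 1/17 → sign +
step 2: pivot -6 → sign −
step 3: row/col 3 already zero → sign 0
signature = (2, 1, 1)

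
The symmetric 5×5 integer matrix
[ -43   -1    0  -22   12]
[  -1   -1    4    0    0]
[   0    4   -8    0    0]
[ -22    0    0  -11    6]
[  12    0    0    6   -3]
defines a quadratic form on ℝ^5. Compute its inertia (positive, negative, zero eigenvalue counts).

Answer: (2, 2, 1)

Derivation:
step 0: pivot -43 → sign −
step 1: pivot -42/43 → sign −
step 2: pivot 176/21 → sign +
step 3: pivot 3/11 → sign +
step 4: row/col 4 already zero → sign 0
signature = (2, 2, 1)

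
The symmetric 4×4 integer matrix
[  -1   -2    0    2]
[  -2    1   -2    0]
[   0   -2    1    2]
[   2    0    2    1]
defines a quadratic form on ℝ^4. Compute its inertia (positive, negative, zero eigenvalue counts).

step 0: pivot -1 → sign −
step 1: pivot 5 → sign +
step 2: pivot 1/5 → sign +
step 3: pivot 1 → sign +
signature = (3, 1, 0)

Answer: (3, 1, 0)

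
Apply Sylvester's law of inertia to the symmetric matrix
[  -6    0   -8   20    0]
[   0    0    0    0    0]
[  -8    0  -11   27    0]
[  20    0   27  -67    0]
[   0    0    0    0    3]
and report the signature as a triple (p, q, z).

step 0: pivot -6 → sign −
step 1: pivot -1/3 → sign −
step 2: pivot 3 → sign +
step 3: row/col 3 already zero → sign 0
step 4: row/col 4 already zero → sign 0
signature = (1, 2, 2)

Answer: (1, 2, 2)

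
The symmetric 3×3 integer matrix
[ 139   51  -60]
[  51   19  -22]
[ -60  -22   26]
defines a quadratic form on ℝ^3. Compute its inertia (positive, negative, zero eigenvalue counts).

step 0: pivot 139 → sign +
step 1: pivot 40/139 → sign +
step 2: pivot 1/10 → sign +
signature = (3, 0, 0)

Answer: (3, 0, 0)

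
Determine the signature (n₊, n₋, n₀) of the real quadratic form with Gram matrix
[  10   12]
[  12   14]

step 0: pivot 10 → sign +
step 1: pivot -2/5 → sign −
signature = (1, 1, 0)

Answer: (1, 1, 0)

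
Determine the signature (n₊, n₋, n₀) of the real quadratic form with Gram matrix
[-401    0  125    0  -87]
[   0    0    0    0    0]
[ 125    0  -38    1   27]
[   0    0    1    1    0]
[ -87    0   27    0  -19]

Answer: (2, 2, 1)

Derivation:
step 0: pivot -401 → sign −
step 1: pivot 387/401 → sign +
step 2: pivot -14/387 → sign −
step 3: pivot 2/7 → sign +
step 4: row/col 4 already zero → sign 0
signature = (2, 2, 1)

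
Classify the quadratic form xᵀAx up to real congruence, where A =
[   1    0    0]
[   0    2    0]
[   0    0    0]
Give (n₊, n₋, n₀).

Answer: (2, 0, 1)

Derivation:
step 0: pivot 1 → sign +
step 1: pivot 2 → sign +
step 2: row/col 2 already zero → sign 0
signature = (2, 0, 1)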